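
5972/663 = 9  +  5/663 = 9.01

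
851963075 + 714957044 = 1566920119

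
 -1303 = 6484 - 7787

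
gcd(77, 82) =1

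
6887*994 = 6845678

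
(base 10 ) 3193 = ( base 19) 8g1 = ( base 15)e2d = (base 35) 2l8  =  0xc79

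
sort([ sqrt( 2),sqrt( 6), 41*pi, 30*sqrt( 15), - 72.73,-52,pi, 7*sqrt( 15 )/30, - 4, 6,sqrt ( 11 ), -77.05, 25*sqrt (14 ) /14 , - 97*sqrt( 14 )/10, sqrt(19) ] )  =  [ - 77.05, - 72.73,-52, - 97*sqrt(14) /10,-4,7*sqrt( 15)/30,sqrt(2), sqrt( 6),pi, sqrt( 11 ), sqrt( 19 ) , 6, 25*sqrt(14)/14, 30 * sqrt( 15) , 41*pi]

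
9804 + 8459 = 18263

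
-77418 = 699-78117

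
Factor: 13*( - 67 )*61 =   -  53131 = - 13^1*61^1*67^1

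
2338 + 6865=9203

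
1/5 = 1/5  =  0.20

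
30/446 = 15/223 = 0.07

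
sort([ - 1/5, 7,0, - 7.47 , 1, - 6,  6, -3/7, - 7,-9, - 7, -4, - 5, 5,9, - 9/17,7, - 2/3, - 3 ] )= [ - 9, - 7.47,  -  7,-7, - 6,  -  5, - 4, -3, - 2/3,-9/17,-3/7, - 1/5, 0, 1, 5,6,7, 7,9]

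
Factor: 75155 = 5^1 * 15031^1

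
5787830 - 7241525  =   -1453695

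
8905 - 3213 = 5692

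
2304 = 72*32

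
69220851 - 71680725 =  - 2459874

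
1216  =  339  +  877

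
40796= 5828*7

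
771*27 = 20817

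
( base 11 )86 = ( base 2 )1011110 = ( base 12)7a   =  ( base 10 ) 94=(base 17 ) 59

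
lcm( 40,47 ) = 1880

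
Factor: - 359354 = - 2^1*353^1*509^1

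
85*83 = 7055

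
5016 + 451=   5467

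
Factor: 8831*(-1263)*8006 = -89295345318 =- 2^1  *3^1*421^1*4003^1*8831^1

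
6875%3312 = 251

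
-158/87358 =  - 79/43679=- 0.00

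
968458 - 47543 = 920915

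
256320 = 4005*64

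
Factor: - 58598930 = -2^1 * 5^1 *13^1 * 450761^1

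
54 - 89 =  - 35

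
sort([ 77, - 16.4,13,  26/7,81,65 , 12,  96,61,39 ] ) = [ - 16.4, 26/7,  12, 13,39,61,65  ,  77 , 81,96]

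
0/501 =0= 0.00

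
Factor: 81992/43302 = 2^2*3^(-1)*7^( - 1 )*37^1*277^1*1031^( - 1)  =  40996/21651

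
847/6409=847/6409 = 0.13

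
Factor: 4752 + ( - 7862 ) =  -3110 = -2^1*5^1*311^1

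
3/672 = 1/224 = 0.00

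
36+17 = 53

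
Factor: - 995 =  - 5^1*199^1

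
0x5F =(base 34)2r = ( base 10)95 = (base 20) 4F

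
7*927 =6489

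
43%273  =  43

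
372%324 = 48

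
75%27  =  21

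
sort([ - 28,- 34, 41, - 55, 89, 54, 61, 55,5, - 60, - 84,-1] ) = [ - 84, - 60, - 55,- 34, - 28,- 1,5, 41,54 , 55, 61, 89] 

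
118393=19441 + 98952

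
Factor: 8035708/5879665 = 2^2 *5^(  -  1 )*11^( - 1)  *19^1*105733^1* 106903^( - 1 ) 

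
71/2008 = 71/2008 = 0.04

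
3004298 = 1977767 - -1026531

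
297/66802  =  297/66802=0.00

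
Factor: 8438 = 2^1*4219^1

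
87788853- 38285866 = 49502987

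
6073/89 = 6073/89 = 68.24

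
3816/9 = 424 = 424.00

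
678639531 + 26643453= 705282984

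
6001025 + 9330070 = 15331095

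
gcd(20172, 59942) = 82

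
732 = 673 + 59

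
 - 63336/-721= 87 + 87/103 = 87.84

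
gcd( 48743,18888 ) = 1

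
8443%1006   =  395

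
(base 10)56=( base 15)3B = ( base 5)211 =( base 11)51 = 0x38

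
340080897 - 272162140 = 67918757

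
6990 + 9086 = 16076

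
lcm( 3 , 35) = 105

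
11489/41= 280 + 9/41 = 280.22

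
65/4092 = 65/4092 = 0.02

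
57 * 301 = 17157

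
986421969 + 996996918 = 1983418887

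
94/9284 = 47/4642 = 0.01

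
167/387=167/387  =  0.43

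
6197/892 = 6 + 845/892= 6.95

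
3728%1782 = 164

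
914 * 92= 84088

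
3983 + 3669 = 7652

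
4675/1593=2+1489/1593 = 2.93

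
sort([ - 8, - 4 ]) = [ - 8, - 4]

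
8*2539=20312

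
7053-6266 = 787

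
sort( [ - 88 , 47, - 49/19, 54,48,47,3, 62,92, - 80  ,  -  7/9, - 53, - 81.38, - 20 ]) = [ - 88, - 81.38,  -  80 , - 53,- 20, - 49/19, - 7/9, 3, 47, 47, 48, 54 , 62, 92 ] 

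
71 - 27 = 44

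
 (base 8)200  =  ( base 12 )A8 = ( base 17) 79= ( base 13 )9b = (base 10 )128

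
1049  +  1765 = 2814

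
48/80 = 3/5  =  0.60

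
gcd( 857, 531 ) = 1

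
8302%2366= 1204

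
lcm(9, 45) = 45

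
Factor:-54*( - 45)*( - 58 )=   -  140940 = - 2^2*3^5*5^1*29^1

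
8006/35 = 228+26/35 = 228.74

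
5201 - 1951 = 3250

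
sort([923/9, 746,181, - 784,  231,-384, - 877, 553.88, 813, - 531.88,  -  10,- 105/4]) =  [-877,-784,  -  531.88,  -  384,-105/4, - 10,923/9,181,231, 553.88,746,813 ] 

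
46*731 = 33626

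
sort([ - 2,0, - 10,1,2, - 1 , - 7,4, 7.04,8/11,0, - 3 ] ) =[ - 10, - 7, - 3, - 2, - 1, 0, 0,8/11,1,2, 4,7.04] 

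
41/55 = 41/55 = 0.75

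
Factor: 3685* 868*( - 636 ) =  - 2^4*3^1*5^1 * 7^1 * 11^1*31^1 * 53^1* 67^1 = - 2034296880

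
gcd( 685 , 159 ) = 1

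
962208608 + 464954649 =1427163257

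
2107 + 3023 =5130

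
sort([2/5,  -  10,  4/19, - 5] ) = [ - 10, - 5, 4/19,2/5 ]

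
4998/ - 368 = -2499/184 = -13.58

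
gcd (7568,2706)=22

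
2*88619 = 177238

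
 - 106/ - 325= 106/325= 0.33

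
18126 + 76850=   94976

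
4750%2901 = 1849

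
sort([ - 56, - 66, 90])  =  [ - 66,  -  56,90 ] 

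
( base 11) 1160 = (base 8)2756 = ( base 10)1518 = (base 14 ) 7A6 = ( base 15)6B3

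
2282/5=2282/5= 456.40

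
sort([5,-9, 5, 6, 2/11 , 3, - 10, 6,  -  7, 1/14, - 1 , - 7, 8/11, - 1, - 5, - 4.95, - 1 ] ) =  [ - 10, - 9, - 7, - 7, - 5, - 4.95, - 1,-1, - 1,1/14, 2/11, 8/11, 3, 5, 5, 6,6]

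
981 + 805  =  1786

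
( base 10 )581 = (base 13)359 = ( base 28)KL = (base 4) 21011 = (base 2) 1001000101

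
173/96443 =173/96443=0.00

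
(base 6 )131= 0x37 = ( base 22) 2b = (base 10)55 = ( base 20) 2F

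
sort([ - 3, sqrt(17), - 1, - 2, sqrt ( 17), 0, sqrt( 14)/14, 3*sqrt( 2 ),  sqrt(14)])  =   [ - 3,  -  2 ,-1,0 , sqrt(14 )/14,  sqrt( 14), sqrt ( 17 ), sqrt(17 ), 3 * sqrt (2)] 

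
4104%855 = 684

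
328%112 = 104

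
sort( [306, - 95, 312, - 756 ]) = [ - 756 ,-95, 306,312 ]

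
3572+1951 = 5523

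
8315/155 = 53 + 20/31 = 53.65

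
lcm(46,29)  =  1334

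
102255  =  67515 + 34740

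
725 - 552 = 173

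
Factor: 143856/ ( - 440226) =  - 2^3* 3^3*661^(-1 ) = - 216/661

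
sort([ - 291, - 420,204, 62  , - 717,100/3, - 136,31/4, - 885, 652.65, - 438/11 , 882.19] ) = [ - 885, - 717, - 420, - 291, -136, - 438/11, 31/4, 100/3, 62,204, 652.65, 882.19]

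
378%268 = 110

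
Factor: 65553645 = 3^1 * 5^1 *1439^1*3037^1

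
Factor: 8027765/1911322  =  2^( - 1)*5^1*7^( - 1 )*136523^( - 1)*1605553^1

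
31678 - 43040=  - 11362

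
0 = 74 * 0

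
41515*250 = 10378750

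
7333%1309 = 788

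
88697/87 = 88697/87 = 1019.51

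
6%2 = 0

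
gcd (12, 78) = 6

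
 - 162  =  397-559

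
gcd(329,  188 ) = 47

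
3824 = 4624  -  800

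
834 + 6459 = 7293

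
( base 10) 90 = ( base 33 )2o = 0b1011010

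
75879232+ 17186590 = 93065822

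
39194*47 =1842118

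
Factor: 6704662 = 2^1*229^1*14639^1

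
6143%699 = 551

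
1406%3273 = 1406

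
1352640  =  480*2818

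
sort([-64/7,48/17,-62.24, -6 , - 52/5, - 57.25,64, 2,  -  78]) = [-78,- 62.24, - 57.25, - 52/5, - 64/7, - 6,2, 48/17,64]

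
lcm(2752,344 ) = 2752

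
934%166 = 104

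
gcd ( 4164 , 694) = 694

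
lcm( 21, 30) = 210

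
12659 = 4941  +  7718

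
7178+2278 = 9456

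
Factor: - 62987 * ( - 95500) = 6015258500= 2^2 *5^3*191^1  *  62987^1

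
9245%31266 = 9245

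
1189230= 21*56630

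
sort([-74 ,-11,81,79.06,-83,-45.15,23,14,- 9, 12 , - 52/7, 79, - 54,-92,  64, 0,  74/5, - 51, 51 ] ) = [-92 ,-83,- 74,-54,-51,-45.15, -11,-9,- 52/7,  0, 12,14,  74/5, 23, 51,  64, 79,79.06, 81]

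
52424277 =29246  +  52395031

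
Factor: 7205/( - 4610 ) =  - 1441/922  =  -  2^( - 1)*11^1* 131^1 * 461^( - 1)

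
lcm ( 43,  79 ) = 3397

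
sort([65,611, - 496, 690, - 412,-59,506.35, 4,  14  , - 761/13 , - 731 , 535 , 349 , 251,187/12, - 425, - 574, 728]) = [ - 731,  -  574, - 496, - 425, - 412, - 59, - 761/13 , 4,14 , 187/12,  65,251, 349 , 506.35 , 535,611, 690 , 728]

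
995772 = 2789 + 992983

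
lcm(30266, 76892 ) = 2845004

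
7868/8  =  1967/2  =  983.50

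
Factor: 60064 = 2^5*1877^1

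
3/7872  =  1/2624 = 0.00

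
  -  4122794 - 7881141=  - 12003935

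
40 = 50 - 10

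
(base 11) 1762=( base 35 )1t6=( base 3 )10002012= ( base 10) 2246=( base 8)4306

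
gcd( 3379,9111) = 1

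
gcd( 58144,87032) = 184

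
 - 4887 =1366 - 6253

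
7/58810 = 7/58810= 0.00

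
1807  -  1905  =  -98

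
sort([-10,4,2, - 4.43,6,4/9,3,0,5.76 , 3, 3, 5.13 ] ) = [ - 10, - 4.43,  0, 4/9, 2, 3,3,3 , 4,5.13,5.76,6] 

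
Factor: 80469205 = 5^1*16093841^1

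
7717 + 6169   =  13886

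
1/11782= 1/11782  =  0.00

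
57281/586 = 57281/586  =  97.75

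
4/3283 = 4/3283 = 0.00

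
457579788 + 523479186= 981058974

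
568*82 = 46576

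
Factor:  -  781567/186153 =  - 3^(- 1 ) * 11^(-1 )* 5641^(-1 )*781567^1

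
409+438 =847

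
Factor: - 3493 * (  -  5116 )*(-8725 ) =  - 155917390300 = -2^2*5^2 * 7^1*349^1*499^1 * 1279^1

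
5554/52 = 106 + 21/26 = 106.81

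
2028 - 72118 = - 70090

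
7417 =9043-1626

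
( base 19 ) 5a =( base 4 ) 1221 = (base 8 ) 151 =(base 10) 105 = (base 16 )69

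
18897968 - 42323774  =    -  23425806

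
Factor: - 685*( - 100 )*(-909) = - 62266500= - 2^2*3^2*5^3*101^1*137^1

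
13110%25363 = 13110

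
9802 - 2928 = 6874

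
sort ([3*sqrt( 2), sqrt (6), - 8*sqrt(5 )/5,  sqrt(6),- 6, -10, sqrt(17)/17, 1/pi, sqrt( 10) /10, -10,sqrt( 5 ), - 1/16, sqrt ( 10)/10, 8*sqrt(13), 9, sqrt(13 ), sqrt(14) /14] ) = [ - 10, - 10, - 6, - 8*sqrt(5)/5,  -  1/16,sqrt( 17) /17, sqrt(14) /14,sqrt( 10 )/10, sqrt ( 10)/10, 1/pi, sqrt(5), sqrt(6), sqrt(6),sqrt(13), 3 *sqrt( 2 ),9, 8*sqrt(13 )] 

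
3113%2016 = 1097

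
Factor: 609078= 2^1 * 3^1*101513^1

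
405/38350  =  81/7670  =  0.01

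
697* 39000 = 27183000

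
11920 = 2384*5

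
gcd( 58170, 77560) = 19390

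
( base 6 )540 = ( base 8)314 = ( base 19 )AE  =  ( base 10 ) 204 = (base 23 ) 8K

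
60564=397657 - 337093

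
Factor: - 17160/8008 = -15/7  =  -3^1 * 5^1*7^(-1)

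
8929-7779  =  1150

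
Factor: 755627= 755627^1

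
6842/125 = 54 + 92/125= 54.74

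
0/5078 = 0 = 0.00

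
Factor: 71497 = 19^1 * 53^1*71^1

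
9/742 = 9/742 = 0.01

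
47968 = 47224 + 744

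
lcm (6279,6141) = 558831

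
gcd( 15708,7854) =7854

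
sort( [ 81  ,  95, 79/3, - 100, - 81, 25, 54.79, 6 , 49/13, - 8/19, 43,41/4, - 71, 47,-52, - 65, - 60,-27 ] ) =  [ - 100, - 81, - 71, - 65, - 60, - 52, - 27, - 8/19,49/13, 6, 41/4, 25,79/3, 43 , 47 , 54.79 , 81, 95]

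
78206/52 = 39103/26 = 1503.96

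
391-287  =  104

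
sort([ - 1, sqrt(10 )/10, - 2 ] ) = [ -2,-1, sqrt( 10 ) /10]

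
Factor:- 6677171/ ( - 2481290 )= 2^( - 1)*5^( - 1)*7^(-1) * 35447^( - 1)*6677171^1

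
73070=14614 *5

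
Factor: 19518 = 2^1*3^1*3253^1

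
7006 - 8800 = - 1794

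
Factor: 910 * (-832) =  - 757120 = -2^7*5^1*7^1*13^2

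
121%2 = 1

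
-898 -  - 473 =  - 425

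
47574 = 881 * 54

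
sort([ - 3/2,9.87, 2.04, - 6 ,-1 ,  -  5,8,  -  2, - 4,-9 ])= [-9, - 6,-5, - 4,-2, - 3/2,-1,2.04, 8, 9.87]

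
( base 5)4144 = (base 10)549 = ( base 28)JH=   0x225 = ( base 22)12l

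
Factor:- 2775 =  - 3^1*  5^2 * 37^1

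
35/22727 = 35/22727 = 0.00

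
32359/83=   32359/83 = 389.87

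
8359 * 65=543335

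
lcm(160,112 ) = 1120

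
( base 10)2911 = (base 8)5537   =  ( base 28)3JR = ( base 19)814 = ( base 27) 3qm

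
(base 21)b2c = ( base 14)1B05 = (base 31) 537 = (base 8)11451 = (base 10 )4905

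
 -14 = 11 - 25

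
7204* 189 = 1361556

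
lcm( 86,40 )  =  1720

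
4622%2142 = 338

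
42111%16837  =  8437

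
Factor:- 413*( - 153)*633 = 3^3*7^1*17^1*59^1 *211^1 = 39998637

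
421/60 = 7+ 1/60 = 7.02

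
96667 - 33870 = 62797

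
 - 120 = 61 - 181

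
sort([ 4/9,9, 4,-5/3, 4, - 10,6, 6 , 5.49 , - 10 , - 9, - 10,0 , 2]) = [ - 10, - 10, - 10 , - 9 ,-5/3, 0,4/9, 2,4,  4, 5.49,6,6,9]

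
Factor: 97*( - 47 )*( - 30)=2^1*3^1*5^1*47^1*97^1 = 136770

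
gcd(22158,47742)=6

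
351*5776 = 2027376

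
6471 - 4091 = 2380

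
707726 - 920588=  - 212862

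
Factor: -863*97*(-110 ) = 9208210  =  2^1*5^1 * 11^1*97^1*863^1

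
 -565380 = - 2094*270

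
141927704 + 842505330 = 984433034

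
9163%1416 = 667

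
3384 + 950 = 4334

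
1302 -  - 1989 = 3291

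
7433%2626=2181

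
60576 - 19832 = 40744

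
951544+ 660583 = 1612127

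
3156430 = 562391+2594039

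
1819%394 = 243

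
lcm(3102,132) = 6204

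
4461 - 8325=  - 3864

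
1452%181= 4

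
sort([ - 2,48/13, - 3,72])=[ - 3, - 2,  48/13, 72 ] 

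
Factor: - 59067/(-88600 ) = 2^ ( - 3 )*3^2*5^ ( - 2 )* 443^(- 1)*6563^1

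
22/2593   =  22/2593= 0.01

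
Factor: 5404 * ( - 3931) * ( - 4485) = 95275411140=2^2*3^1*5^1*7^1*13^1*23^1*193^1* 3931^1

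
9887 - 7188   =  2699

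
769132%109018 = 6006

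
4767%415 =202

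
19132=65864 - 46732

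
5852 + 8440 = 14292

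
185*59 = 10915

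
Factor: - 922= - 2^1 * 461^1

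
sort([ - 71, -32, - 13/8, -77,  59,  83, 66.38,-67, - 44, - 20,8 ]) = [ - 77,  -  71, - 67,-44 , - 32, - 20, - 13/8, 8,59, 66.38,83]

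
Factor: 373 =373^1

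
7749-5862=1887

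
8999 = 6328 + 2671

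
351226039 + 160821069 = 512047108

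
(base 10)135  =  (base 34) 3X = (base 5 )1020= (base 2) 10000111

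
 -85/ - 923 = 85/923 = 0.09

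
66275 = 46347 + 19928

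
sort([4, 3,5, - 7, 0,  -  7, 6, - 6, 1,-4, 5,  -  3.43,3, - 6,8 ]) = [ - 7,-7, - 6, - 6, - 4, - 3.43,0,  1, 3, 3,4, 5, 5, 6, 8]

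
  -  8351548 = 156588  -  8508136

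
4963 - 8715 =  - 3752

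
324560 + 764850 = 1089410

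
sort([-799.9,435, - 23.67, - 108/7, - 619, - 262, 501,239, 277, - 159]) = [ - 799.9,-619, - 262, - 159, - 23.67 ,-108/7,  239,277,435, 501 ]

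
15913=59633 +  -  43720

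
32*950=30400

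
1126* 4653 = 5239278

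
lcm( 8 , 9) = 72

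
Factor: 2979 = 3^2*331^1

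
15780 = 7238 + 8542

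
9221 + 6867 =16088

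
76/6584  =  19/1646=   0.01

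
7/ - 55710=-1+55703/55710  =  - 0.00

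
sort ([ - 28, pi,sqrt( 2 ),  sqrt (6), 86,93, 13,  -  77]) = [ - 77, - 28,  sqrt(2),sqrt( 6), pi,  13, 86,93] 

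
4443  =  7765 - 3322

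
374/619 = 374/619=0.60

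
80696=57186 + 23510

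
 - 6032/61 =- 6032/61 = - 98.89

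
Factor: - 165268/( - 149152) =2^( - 3)*59^(-1)*523^1 = 523/472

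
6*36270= 217620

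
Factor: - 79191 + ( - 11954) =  - 91145 = -5^1*18229^1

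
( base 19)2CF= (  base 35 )rk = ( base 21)23k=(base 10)965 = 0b1111000101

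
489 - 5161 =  - 4672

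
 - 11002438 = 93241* (  -  118 )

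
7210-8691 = - 1481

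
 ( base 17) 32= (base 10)53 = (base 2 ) 110101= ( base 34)1j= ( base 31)1M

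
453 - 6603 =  - 6150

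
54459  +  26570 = 81029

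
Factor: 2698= 2^1 * 19^1*71^1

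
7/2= 3+1/2= 3.50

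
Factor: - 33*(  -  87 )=2871 = 3^2*11^1*29^1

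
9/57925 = 9/57925=0.00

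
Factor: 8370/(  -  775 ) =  - 54/5 = -2^1*3^3*5^( - 1 )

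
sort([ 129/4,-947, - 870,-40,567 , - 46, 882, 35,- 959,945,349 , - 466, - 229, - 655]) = [ - 959, - 947, - 870, - 655, - 466, - 229 ,-46, - 40,129/4, 35, 349, 567,882, 945 ]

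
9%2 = 1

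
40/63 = 40/63 = 0.63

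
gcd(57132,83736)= 36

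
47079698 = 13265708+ 33813990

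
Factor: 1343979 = 3^3*7^1*13^1*547^1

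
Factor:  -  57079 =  - 11^1*5189^1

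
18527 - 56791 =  - 38264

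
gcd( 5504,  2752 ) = 2752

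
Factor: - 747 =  - 3^2*83^1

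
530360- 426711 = 103649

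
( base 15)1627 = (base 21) agg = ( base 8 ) 11232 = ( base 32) 4kq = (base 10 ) 4762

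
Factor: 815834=2^1* 407917^1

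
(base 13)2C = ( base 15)28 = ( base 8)46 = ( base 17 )24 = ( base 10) 38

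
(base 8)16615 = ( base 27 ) AA5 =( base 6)55005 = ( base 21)H35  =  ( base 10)7565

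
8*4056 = 32448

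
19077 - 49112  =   - 30035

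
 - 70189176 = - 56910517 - 13278659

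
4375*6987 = 30568125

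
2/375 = 2/375 =0.01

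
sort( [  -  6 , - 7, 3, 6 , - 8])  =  [ - 8 , - 7, -6, 3,6] 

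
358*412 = 147496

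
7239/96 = 75 + 13/32=75.41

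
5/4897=5/4897 = 0.00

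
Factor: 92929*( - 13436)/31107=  - 1248594044/31107= - 2^2*3^( - 1 )*19^1*67^1*73^1 *3359^1* 10369^(  -  1) 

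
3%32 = 3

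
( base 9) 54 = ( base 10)49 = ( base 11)45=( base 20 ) 29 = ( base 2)110001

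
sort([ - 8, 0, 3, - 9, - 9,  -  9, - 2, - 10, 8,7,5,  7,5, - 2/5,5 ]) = [ - 10, - 9, - 9, - 9, - 8, - 2, - 2/5, 0, 3, 5,5,5,7,7,8]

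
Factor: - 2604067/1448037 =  - 3^( - 5)*59^( - 1) * 71^1 * 101^( - 1)*36677^1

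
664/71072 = 83/8884 = 0.01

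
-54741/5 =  - 54741/5 = - 10948.20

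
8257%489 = 433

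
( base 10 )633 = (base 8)1171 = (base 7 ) 1563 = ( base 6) 2533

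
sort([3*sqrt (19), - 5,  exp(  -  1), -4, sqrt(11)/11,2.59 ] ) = [- 5,- 4, sqrt( 11)/11 , exp( - 1),2.59, 3*sqrt (19)] 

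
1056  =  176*6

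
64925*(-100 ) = -6492500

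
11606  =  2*5803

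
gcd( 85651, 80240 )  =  1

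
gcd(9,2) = 1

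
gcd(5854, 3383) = 1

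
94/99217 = 2/2111 = 0.00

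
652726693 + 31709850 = 684436543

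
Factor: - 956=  - 2^2*239^1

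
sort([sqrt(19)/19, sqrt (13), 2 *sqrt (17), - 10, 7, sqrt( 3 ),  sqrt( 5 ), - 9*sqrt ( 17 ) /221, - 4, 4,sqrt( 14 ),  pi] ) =[  -  10, - 4, - 9*sqrt ( 17 ) /221, sqrt( 19 )/19,sqrt (3 ), sqrt( 5), pi, sqrt( 13), sqrt(14 ),4, 7, 2*sqrt(17)]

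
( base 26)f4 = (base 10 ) 394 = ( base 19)11E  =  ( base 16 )18A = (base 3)112121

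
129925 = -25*( - 5197 ) 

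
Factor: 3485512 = 2^3*19^1*23^1*997^1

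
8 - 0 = 8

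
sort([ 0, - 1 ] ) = [-1,0]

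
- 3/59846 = -3/59846 = - 0.00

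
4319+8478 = 12797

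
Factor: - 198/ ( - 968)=9/44 = 2^( - 2 ) * 3^2  *11^ ( - 1)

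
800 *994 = 795200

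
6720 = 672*10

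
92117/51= 1806 + 11/51 = 1806.22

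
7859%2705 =2449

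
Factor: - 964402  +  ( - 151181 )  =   - 1115583 = - 3^1*7^2 * 7589^1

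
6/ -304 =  - 3/152=- 0.02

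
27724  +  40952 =68676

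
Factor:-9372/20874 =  - 2^1*7^( - 2) * 11^1 = - 22/49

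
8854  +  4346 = 13200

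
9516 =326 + 9190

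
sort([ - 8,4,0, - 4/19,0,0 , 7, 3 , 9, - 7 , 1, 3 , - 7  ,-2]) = [ - 8, - 7, - 7,-2,  -  4/19 , 0, 0,0,1,3,3,4,7,9]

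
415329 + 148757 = 564086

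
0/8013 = 0 = 0.00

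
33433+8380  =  41813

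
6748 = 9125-2377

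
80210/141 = 80210/141 = 568.87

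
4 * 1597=6388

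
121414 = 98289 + 23125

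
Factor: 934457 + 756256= 3^4*20873^1= 1690713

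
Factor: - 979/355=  - 5^( -1 )*11^1*71^( -1 )*89^1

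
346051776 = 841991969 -495940193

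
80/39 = 2 + 2/39 = 2.05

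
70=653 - 583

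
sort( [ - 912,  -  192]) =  [-912,  -  192]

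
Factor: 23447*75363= 3^1*23447^1*25121^1 = 1767036261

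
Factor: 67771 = 11^1*61^1*101^1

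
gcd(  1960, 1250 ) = 10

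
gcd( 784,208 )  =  16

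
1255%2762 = 1255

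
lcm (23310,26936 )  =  1212120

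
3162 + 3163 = 6325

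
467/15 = 31  +  2/15 = 31.13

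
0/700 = 0 = 0.00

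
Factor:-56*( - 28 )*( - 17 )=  - 2^5*7^2 * 17^1 = -26656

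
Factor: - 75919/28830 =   -  2^ ( -1 )*3^ ( - 1)*5^(  -  1)*79^1=-  79/30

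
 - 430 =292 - 722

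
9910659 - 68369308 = - 58458649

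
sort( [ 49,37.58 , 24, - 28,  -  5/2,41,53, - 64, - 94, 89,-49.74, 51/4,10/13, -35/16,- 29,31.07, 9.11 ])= [ - 94, -64, - 49.74, - 29,-28 , - 5/2, - 35/16,10/13, 9.11,51/4 , 24, 31.07,37.58,41,49,53, 89] 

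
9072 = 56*162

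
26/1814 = 13/907 = 0.01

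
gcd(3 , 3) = 3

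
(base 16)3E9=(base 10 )1001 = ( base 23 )1KC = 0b1111101001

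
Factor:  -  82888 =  - 2^3*13^1*797^1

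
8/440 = 1/55 = 0.02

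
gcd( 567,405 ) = 81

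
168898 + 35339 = 204237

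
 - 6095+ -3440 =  - 9535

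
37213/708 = 52 + 397/708 = 52.56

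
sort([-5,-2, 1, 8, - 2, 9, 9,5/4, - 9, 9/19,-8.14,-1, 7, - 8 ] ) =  [ - 9, - 8.14,-8, - 5,  -  2, - 2, - 1, 9/19,1,5/4 , 7, 8, 9, 9] 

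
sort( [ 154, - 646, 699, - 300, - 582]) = [ - 646, - 582, -300,  154,699 ] 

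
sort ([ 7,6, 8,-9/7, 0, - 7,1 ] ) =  [ - 7, - 9/7, 0,1, 6, 7, 8 ]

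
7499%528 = 107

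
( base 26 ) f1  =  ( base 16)187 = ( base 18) 13d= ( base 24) g7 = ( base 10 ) 391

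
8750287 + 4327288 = 13077575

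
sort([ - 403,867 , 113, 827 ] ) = [ - 403, 113  ,  827,  867]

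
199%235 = 199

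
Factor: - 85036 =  - 2^2*7^1*3037^1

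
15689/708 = 15689/708 = 22.16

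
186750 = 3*62250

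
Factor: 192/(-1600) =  - 3^1*5^( - 2) = - 3/25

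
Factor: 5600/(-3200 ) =  -  7/4 = - 2^( - 2 ) * 7^1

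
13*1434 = 18642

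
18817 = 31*607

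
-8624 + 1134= - 7490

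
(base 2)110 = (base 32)6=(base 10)6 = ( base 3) 20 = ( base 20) 6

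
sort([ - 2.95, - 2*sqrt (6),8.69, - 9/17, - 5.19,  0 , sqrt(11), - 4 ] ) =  [ - 5.19,-2*sqrt(6), - 4, - 2.95, - 9/17, 0, sqrt(11 ),8.69]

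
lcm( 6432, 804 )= 6432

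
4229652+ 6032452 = 10262104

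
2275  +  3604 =5879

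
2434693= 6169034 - 3734341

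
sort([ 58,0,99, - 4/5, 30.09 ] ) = [ - 4/5, 0, 30.09, 58,99] 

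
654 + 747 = 1401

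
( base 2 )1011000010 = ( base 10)706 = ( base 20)1f6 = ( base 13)424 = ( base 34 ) kq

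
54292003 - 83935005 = - 29643002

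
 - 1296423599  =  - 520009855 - 776413744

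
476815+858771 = 1335586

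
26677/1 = 26677 = 26677.00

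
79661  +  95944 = 175605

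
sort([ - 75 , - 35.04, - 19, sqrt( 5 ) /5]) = [  -  75,-35.04, - 19, sqrt( 5 ) /5 ] 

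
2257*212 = 478484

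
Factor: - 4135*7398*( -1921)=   58764792330 = 2^1* 3^3*5^1*17^1*113^1 * 137^1*827^1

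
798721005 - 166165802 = 632555203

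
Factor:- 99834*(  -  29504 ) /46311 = 981834112/15437 = 2^7*7^1*43^( - 1 )*359^ (- 1 )*461^1*2377^1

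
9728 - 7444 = 2284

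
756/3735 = 84/415 = 0.20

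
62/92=31/46 = 0.67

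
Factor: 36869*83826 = 2^1*  3^2*7^1*  23^1*229^1*4657^1 = 3090580794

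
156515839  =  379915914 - 223400075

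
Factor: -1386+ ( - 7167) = - 8553= -3^1 * 2851^1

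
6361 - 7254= - 893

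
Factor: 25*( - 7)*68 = - 11900 = -2^2*5^2*7^1 * 17^1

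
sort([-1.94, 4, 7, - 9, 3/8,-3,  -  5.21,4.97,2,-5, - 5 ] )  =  [ - 9, - 5.21,-5, - 5,-3,- 1.94,3/8,  2,4,4.97,7 ] 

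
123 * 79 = 9717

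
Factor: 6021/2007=3 = 3^1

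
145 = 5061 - 4916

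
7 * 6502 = 45514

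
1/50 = 1/50 = 0.02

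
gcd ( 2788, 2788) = 2788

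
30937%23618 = 7319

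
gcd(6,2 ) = 2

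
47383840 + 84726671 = 132110511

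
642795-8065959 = - 7423164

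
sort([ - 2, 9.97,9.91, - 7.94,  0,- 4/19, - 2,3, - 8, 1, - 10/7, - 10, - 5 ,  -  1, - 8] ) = [-10, - 8, - 8, - 7.94, - 5, - 2,  -  2, - 10/7,-1, - 4/19,0,1,3,9.91,9.97 ] 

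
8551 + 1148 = 9699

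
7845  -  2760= 5085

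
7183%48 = 31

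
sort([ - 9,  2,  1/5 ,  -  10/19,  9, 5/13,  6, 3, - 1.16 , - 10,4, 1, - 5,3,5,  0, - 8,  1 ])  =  [ - 10, - 9, - 8, - 5, - 1.16, - 10/19, 0 , 1/5, 5/13,1,1,  2 , 3,3, 4,  5 , 6,  9]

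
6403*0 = 0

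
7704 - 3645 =4059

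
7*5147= 36029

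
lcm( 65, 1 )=65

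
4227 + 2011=6238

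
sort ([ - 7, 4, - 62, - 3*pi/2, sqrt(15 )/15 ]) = [  -  62, - 7, - 3*pi/2  ,  sqrt(15) /15, 4 ] 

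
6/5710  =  3/2855 = 0.00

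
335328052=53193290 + 282134762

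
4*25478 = 101912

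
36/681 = 12/227 =0.05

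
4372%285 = 97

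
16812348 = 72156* 233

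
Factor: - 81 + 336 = 255=   3^1*5^1*17^1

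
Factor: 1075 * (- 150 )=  - 2^1*3^1*5^4*43^1 = -161250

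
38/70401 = 38/70401 = 0.00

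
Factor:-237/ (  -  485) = 3^1*5^( - 1)*79^1*97^( - 1)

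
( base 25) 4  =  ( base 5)4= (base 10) 4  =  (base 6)4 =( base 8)4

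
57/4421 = 57/4421 =0.01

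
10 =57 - 47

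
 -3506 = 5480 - 8986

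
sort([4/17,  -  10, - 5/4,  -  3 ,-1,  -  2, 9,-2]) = [-10, - 3,- 2,  -  2,-5/4, - 1, 4/17,9]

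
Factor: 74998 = 2^1*7^1*11^1 * 487^1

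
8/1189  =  8/1189=0.01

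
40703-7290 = 33413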